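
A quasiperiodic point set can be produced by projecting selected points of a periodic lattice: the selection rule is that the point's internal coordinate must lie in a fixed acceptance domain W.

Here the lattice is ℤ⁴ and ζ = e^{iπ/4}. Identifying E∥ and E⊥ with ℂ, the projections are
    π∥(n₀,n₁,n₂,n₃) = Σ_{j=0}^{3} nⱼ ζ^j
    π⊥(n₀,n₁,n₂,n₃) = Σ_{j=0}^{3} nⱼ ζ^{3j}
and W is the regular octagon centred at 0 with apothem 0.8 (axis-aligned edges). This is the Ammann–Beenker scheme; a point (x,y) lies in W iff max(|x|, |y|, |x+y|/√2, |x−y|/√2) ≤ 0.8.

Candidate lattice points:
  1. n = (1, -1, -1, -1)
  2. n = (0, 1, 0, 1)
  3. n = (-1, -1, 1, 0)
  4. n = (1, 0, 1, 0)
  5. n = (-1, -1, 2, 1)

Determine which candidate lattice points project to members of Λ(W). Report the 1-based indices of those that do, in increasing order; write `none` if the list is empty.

Internal map: ζ^{3j} for j=0..3 gives (1,0), (−√2/2,√2/2), (0,−1), (√2/2,√2/2).
candidate 1: n = (1, -1, -1, -1) → π⊥ ≈ (+1.00000, -0.41421); max(|x|,|y|,|x±y|/√2) = 1.00000 > 0.8 ⇒ ∉ W
candidate 2: n = (0, 1, 0, 1) → π⊥ ≈ (+0.00000, +1.41421); max(|x|,|y|,|x±y|/√2) = 1.41421 > 0.8 ⇒ ∉ W
candidate 3: n = (-1, -1, 1, 0) → π⊥ ≈ (-0.29289, -1.70711); max(|x|,|y|,|x±y|/√2) = 1.70711 > 0.8 ⇒ ∉ W
candidate 4: n = (1, 0, 1, 0) → π⊥ ≈ (+1.00000, -1.00000); max(|x|,|y|,|x±y|/√2) = 1.41421 > 0.8 ⇒ ∉ W
candidate 5: n = (-1, -1, 2, 1) → π⊥ ≈ (+0.41421, -2.00000); max(|x|,|y|,|x±y|/√2) = 2.00000 > 0.8 ⇒ ∉ W

none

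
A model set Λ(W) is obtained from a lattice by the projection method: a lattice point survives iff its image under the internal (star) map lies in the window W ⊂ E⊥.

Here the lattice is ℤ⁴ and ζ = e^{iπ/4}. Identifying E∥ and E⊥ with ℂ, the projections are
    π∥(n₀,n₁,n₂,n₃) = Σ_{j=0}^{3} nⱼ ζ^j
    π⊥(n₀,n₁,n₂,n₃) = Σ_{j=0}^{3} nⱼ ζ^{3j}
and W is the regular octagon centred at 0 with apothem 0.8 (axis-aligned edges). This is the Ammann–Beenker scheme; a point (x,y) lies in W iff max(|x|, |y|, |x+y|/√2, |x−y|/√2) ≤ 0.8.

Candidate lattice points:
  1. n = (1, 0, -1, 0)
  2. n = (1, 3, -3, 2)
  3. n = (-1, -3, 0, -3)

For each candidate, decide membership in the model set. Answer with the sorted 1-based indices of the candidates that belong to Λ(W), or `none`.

Internal map: ζ^{3j} for j=0..3 gives (1,0), (−√2/2,√2/2), (0,−1), (√2/2,√2/2).
#1 (1, 0, -1, 0): internal (1.000000, 1.000000); octagon support 1.414214 vs apothem 0.8 → ∉ W
#2 (1, 3, -3, 2): internal (0.292893, 6.535534); octagon support 6.535534 vs apothem 0.8 → ∉ W
#3 (-1, -3, 0, -3): internal (-1.000000, -4.242641); octagon support 4.242641 vs apothem 0.8 → ∉ W

none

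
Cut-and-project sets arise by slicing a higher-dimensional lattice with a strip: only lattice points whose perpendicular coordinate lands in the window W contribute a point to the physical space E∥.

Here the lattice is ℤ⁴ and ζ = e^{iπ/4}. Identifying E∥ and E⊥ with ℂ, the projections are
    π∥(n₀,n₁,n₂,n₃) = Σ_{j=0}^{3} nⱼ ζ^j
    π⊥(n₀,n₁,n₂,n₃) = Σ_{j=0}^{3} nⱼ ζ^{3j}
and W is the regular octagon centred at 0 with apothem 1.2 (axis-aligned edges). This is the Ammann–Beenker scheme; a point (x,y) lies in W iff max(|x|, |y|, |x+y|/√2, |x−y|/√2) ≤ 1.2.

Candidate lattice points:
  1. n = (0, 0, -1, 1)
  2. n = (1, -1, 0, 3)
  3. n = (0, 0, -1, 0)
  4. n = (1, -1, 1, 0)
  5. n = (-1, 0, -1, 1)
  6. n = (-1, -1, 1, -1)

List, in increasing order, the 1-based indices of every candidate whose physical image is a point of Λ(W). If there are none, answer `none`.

3

π⊥(n) = n₀ + n₁ζ³ + n₂ζ⁶ + n₃ζ⁹ where ζ = e^{iπ/4}.
#1 (0, 0, -1, 1): internal (0.70711, 1.70711); octagon support 1.70711 vs apothem 1.2 → ∉ W
#2 (1, -1, 0, 3): internal (3.82843, 1.41421); octagon support 3.82843 vs apothem 1.2 → ∉ W
#3 (0, 0, -1, 0): internal (0.00000, 1.00000); octagon support 1.00000 vs apothem 1.2 → ∈ W
#4 (1, -1, 1, 0): internal (1.70711, -1.70711); octagon support 2.41421 vs apothem 1.2 → ∉ W
#5 (-1, 0, -1, 1): internal (-0.29289, 1.70711); octagon support 1.70711 vs apothem 1.2 → ∉ W
#6 (-1, -1, 1, -1): internal (-1.00000, -2.41421); octagon support 2.41421 vs apothem 1.2 → ∉ W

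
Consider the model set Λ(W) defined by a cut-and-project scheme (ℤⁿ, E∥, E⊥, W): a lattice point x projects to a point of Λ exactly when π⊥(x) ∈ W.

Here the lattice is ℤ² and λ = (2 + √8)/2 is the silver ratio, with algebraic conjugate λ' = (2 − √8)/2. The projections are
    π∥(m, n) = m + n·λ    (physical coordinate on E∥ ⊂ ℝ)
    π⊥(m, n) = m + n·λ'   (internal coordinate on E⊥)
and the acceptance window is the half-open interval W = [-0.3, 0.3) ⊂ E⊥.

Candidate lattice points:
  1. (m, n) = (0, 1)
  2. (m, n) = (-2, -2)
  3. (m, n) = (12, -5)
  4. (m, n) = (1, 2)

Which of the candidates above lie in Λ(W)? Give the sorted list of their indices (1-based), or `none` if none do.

4

Numerically λ ≈ 2.4142 and λ' = −1/λ ≈ -0.4142.
candidate 1: (m,n)=(0,1) → π∥ = 0+1·λ ≈ 2.4142, π⊥ = 0+1·λ' ≈ -0.4142 ∉ [-0.3, 0.3) ⇒ out
candidate 2: (m,n)=(-2,-2) → π∥ = -2-2·λ ≈ -6.8284, π⊥ = -2-2·λ' ≈ -1.1716 ∉ [-0.3, 0.3) ⇒ out
candidate 3: (m,n)=(12,-5) → π∥ = 12-5·λ ≈ -0.0711, π⊥ = 12-5·λ' ≈ 14.0711 ∉ [-0.3, 0.3) ⇒ out
candidate 4: (m,n)=(1,2) → π∥ = 1+2·λ ≈ 5.8284, π⊥ = 1+2·λ' ≈ 0.1716 ∈ [-0.3, 0.3) ⇒ IN Λ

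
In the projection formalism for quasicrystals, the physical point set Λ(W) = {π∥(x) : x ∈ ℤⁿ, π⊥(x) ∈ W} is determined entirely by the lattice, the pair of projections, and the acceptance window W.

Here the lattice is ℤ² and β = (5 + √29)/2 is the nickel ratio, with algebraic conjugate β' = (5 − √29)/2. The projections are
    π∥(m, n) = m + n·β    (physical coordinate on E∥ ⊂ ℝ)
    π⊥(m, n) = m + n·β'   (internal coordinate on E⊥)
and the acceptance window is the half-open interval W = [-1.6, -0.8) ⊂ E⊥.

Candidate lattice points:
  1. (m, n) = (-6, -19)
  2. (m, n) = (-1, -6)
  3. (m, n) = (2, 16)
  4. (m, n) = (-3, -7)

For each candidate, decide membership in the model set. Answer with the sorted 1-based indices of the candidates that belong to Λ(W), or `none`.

Compute β' = (5−√29)/2 = -0.19258, so π⊥(m,n) = m -0.19258·n.
[1] lift (-6,-19): star map gives -2.34093; window check -1.6 ≤ -2.34093 < -0.8 is false → out
[2] lift (-1,-6): star map gives 0.15549; window check -1.6 ≤ 0.15549 < -0.8 is false → out
[3] lift (2,16): star map gives -1.08132; window check -1.6 ≤ -1.08132 < -0.8 is true → IN Λ
[4] lift (-3,-7): star map gives -1.65192; window check -1.6 ≤ -1.65192 < -0.8 is false → out

3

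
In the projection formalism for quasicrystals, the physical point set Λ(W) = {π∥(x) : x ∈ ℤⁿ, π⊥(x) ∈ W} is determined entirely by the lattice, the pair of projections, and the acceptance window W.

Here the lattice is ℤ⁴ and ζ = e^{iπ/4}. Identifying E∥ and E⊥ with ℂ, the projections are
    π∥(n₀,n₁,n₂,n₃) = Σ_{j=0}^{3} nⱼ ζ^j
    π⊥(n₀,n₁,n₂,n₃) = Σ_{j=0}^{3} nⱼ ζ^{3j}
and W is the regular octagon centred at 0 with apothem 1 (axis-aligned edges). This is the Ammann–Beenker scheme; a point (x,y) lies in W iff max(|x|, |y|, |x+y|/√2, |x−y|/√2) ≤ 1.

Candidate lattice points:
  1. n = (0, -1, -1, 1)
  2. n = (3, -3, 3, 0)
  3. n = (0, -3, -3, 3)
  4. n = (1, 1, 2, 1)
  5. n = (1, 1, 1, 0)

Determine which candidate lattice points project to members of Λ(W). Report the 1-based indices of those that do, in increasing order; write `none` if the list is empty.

5

Internal map: ζ^{3j} for j=0..3 gives (1,0), (−√2/2,√2/2), (0,−1), (√2/2,√2/2).
#1 (0, -1, -1, 1): internal (1.41421, 1.00000); octagon support 1.70711 vs apothem 1 → ∉ W
#2 (3, -3, 3, 0): internal (5.12132, -5.12132); octagon support 7.24264 vs apothem 1 → ∉ W
#3 (0, -3, -3, 3): internal (4.24264, 3.00000); octagon support 5.12132 vs apothem 1 → ∉ W
#4 (1, 1, 2, 1): internal (1.00000, -0.58579); octagon support 1.12132 vs apothem 1 → ∉ W
#5 (1, 1, 1, 0): internal (0.29289, -0.29289); octagon support 0.41421 vs apothem 1 → ∈ W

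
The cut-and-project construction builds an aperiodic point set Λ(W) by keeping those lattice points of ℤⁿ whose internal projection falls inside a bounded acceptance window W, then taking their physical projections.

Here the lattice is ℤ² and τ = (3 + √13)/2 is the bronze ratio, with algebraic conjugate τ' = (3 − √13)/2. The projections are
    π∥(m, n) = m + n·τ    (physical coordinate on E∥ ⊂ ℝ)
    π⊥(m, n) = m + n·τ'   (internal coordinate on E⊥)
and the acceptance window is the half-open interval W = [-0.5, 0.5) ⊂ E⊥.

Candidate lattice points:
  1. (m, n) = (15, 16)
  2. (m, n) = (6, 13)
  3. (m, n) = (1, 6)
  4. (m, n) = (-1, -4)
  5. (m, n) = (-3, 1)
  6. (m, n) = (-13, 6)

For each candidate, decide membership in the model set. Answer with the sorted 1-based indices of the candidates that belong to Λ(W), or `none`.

4

Numerically τ ≈ 3.30278 and τ' = −1/τ ≈ -0.30278.
#1 (15,16): internal coord 15 + (16)·τ' = +10.15559; +10.15559 ∉ [-0.5, 0.5) → out
#2 (6,13): internal coord 6 + (13)·τ' = +2.06392; +2.06392 ∉ [-0.5, 0.5) → out
#3 (1,6): internal coord 1 + (6)·τ' = -0.81665; -0.81665 ∉ [-0.5, 0.5) → out
#4 (-1,-4): internal coord -1 + (-4)·τ' = +0.21110; +0.21110 ∈ [-0.5, 0.5) → IN Λ
#5 (-3,1): internal coord -3 + (1)·τ' = -3.30278; -3.30278 ∉ [-0.5, 0.5) → out
#6 (-13,6): internal coord -13 + (6)·τ' = -14.81665; -14.81665 ∉ [-0.5, 0.5) → out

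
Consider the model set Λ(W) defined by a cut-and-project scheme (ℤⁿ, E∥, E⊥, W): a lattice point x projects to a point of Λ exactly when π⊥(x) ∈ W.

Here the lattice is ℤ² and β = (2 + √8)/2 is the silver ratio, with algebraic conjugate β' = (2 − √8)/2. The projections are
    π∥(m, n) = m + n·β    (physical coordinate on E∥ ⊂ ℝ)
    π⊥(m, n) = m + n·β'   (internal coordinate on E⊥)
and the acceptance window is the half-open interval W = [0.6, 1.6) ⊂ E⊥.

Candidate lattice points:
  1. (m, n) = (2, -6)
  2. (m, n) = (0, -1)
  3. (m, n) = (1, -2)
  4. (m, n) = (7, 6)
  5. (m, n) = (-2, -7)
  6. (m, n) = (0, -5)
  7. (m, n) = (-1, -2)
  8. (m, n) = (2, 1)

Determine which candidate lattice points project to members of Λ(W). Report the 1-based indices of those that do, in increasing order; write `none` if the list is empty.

5, 8

Compute β' = (2−√8)/2 = -0.414214, so π⊥(m,n) = m -0.414214·n.
[1] lift (2,-6): star map gives 4.485281; window check 0.6 ≤ 4.485281 < 1.6 is false → out
[2] lift (0,-1): star map gives 0.414214; window check 0.6 ≤ 0.414214 < 1.6 is false → out
[3] lift (1,-2): star map gives 1.828427; window check 0.6 ≤ 1.828427 < 1.6 is false → out
[4] lift (7,6): star map gives 4.514719; window check 0.6 ≤ 4.514719 < 1.6 is false → out
[5] lift (-2,-7): star map gives 0.899495; window check 0.6 ≤ 0.899495 < 1.6 is true → IN Λ
[6] lift (0,-5): star map gives 2.071068; window check 0.6 ≤ 2.071068 < 1.6 is false → out
[7] lift (-1,-2): star map gives -0.171573; window check 0.6 ≤ -0.171573 < 1.6 is false → out
[8] lift (2,1): star map gives 1.585786; window check 0.6 ≤ 1.585786 < 1.6 is true → IN Λ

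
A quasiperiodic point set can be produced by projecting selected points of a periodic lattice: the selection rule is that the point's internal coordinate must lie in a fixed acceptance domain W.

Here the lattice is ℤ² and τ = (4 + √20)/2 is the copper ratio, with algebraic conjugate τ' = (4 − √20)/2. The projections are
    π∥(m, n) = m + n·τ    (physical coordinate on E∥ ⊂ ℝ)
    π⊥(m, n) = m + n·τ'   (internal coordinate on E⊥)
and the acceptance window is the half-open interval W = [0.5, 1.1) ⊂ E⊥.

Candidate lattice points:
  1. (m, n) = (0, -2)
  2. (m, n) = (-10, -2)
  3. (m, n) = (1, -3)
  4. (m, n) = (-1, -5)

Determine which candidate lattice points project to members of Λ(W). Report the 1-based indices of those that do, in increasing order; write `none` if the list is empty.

none

Numerically τ ≈ 4.23607 and τ' = −1/τ ≈ -0.23607.
#1 (0,-2): internal coord 0 + (-2)·τ' = +0.47214; +0.47214 ∉ [0.5, 1.1) → out
#2 (-10,-2): internal coord -10 + (-2)·τ' = -9.52786; -9.52786 ∉ [0.5, 1.1) → out
#3 (1,-3): internal coord 1 + (-3)·τ' = +1.70820; +1.70820 ∉ [0.5, 1.1) → out
#4 (-1,-5): internal coord -1 + (-5)·τ' = +0.18034; +0.18034 ∉ [0.5, 1.1) → out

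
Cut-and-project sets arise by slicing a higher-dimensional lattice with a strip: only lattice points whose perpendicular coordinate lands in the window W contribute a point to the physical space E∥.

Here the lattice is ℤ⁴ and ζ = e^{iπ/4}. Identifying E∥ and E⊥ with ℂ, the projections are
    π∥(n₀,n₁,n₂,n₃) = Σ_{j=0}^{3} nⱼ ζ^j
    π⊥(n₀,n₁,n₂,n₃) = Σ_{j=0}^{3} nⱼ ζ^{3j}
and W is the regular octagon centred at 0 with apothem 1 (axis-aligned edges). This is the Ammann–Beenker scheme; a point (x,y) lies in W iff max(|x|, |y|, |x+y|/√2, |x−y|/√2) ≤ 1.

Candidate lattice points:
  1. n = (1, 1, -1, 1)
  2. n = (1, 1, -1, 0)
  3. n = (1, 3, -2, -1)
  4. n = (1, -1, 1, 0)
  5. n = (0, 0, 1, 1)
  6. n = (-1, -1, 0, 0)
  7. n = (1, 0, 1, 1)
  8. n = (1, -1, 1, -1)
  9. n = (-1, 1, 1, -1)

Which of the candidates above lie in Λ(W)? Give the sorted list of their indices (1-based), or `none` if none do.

With ζ = e^{iπ/4} the internal vectors are ζ^0,ζ^3,ζ^6,ζ^9.
#1 (1, 1, -1, 1): internal (1.0000, 2.4142); octagon support 2.4142 vs apothem 1 → ∉ W
#2 (1, 1, -1, 0): internal (0.2929, 1.7071); octagon support 1.7071 vs apothem 1 → ∉ W
#3 (1, 3, -2, -1): internal (-1.8284, 3.4142); octagon support 3.7071 vs apothem 1 → ∉ W
#4 (1, -1, 1, 0): internal (1.7071, -1.7071); octagon support 2.4142 vs apothem 1 → ∉ W
#5 (0, 0, 1, 1): internal (0.7071, -0.2929); octagon support 0.7071 vs apothem 1 → ∈ W
#6 (-1, -1, 0, 0): internal (-0.2929, -0.7071); octagon support 0.7071 vs apothem 1 → ∈ W
#7 (1, 0, 1, 1): internal (1.7071, -0.2929); octagon support 1.7071 vs apothem 1 → ∉ W
#8 (1, -1, 1, -1): internal (1.0000, -2.4142); octagon support 2.4142 vs apothem 1 → ∉ W
#9 (-1, 1, 1, -1): internal (-2.4142, -1.0000); octagon support 2.4142 vs apothem 1 → ∉ W

5, 6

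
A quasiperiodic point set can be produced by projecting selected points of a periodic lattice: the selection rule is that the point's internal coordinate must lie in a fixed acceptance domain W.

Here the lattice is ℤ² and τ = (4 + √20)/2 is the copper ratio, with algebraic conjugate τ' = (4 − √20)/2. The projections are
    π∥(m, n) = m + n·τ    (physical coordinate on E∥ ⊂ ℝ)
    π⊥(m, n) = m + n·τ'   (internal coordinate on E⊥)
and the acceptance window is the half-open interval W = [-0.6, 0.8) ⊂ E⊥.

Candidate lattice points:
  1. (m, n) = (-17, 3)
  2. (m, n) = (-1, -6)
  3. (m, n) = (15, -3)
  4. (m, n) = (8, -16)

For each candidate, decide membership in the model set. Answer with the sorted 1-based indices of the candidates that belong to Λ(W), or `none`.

2

Compute τ' = (4−√20)/2 = -0.2361, so π⊥(m,n) = m -0.2361·n.
[1] lift (-17,3): star map gives -17.7082; window check -0.6 ≤ -17.7082 < 0.8 is false → out
[2] lift (-1,-6): star map gives 0.4164; window check -0.6 ≤ 0.4164 < 0.8 is true → IN Λ
[3] lift (15,-3): star map gives 15.7082; window check -0.6 ≤ 15.7082 < 0.8 is false → out
[4] lift (8,-16): star map gives 11.7771; window check -0.6 ≤ 11.7771 < 0.8 is false → out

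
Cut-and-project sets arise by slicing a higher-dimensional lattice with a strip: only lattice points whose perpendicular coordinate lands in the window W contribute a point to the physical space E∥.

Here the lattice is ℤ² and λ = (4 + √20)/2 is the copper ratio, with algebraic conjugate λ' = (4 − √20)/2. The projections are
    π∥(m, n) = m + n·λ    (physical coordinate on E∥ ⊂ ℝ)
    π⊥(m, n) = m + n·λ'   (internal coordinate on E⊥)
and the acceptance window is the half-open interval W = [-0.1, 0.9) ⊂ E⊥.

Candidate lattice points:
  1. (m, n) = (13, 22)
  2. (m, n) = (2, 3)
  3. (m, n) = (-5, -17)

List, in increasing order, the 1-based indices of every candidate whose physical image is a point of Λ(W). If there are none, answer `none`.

none

Compute λ' = (4−√20)/2 = -0.236068, so π⊥(m,n) = m -0.236068·n.
#1 (13,22): internal coord 13 + (22)·λ' = +7.806504; +7.806504 ∉ [-0.1, 0.9) → out
#2 (2,3): internal coord 2 + (3)·λ' = +1.291796; +1.291796 ∉ [-0.1, 0.9) → out
#3 (-5,-17): internal coord -5 + (-17)·λ' = -0.986844; -0.986844 ∉ [-0.1, 0.9) → out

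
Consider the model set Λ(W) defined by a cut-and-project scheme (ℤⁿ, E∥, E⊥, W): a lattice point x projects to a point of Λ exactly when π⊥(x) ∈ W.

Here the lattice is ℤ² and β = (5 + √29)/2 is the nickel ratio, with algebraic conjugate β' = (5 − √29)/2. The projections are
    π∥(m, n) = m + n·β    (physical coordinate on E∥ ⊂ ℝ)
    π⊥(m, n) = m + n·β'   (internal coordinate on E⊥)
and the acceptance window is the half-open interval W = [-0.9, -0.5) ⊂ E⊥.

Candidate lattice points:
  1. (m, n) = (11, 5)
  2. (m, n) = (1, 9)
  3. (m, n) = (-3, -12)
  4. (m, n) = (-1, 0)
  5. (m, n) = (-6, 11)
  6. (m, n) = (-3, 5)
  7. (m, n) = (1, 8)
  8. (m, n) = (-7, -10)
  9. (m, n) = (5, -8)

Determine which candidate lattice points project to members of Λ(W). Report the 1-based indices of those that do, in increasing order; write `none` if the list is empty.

2, 3, 7

β' = (5−√29)/2 ≈ -0.192582.
#1 (11,5): internal coord 11 + (5)·β' = +10.037088; +10.037088 ∉ [-0.9, -0.5) → out
#2 (1,9): internal coord 1 + (9)·β' = -0.733242; -0.733242 ∈ [-0.9, -0.5) → IN Λ
#3 (-3,-12): internal coord -3 + (-12)·β' = -0.689011; -0.689011 ∈ [-0.9, -0.5) → IN Λ
#4 (-1,0): internal coord -1 + (0)·β' = -1.000000; -1.000000 ∉ [-0.9, -0.5) → out
#5 (-6,11): internal coord -6 + (11)·β' = -8.118406; -8.118406 ∉ [-0.9, -0.5) → out
#6 (-3,5): internal coord -3 + (5)·β' = -3.962912; -3.962912 ∉ [-0.9, -0.5) → out
#7 (1,8): internal coord 1 + (8)·β' = -0.540659; -0.540659 ∈ [-0.9, -0.5) → IN Λ
#8 (-7,-10): internal coord -7 + (-10)·β' = -5.074176; -5.074176 ∉ [-0.9, -0.5) → out
#9 (5,-8): internal coord 5 + (-8)·β' = +6.540659; +6.540659 ∉ [-0.9, -0.5) → out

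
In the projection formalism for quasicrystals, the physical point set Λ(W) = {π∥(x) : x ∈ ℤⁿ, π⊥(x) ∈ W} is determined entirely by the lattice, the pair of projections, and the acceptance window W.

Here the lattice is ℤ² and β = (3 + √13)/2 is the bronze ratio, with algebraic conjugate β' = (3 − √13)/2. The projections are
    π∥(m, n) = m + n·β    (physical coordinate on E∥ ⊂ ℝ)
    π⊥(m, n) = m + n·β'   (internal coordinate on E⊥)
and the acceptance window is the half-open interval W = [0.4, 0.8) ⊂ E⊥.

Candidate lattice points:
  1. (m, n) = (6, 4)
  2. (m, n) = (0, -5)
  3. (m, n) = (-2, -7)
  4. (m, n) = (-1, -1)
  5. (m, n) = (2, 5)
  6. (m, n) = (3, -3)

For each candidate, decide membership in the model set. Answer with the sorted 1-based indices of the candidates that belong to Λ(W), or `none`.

5

Compute β' = (3−√13)/2 = -0.3028, so π⊥(m,n) = m -0.3028·n.
#1 (6,4): internal coord 6 + (4)·β' = +4.7889; +4.7889 ∉ [0.4, 0.8) → out
#2 (0,-5): internal coord 0 + (-5)·β' = +1.5139; +1.5139 ∉ [0.4, 0.8) → out
#3 (-2,-7): internal coord -2 + (-7)·β' = +0.1194; +0.1194 ∉ [0.4, 0.8) → out
#4 (-1,-1): internal coord -1 + (-1)·β' = -0.6972; -0.6972 ∉ [0.4, 0.8) → out
#5 (2,5): internal coord 2 + (5)·β' = +0.4861; +0.4861 ∈ [0.4, 0.8) → IN Λ
#6 (3,-3): internal coord 3 + (-3)·β' = +3.9083; +3.9083 ∉ [0.4, 0.8) → out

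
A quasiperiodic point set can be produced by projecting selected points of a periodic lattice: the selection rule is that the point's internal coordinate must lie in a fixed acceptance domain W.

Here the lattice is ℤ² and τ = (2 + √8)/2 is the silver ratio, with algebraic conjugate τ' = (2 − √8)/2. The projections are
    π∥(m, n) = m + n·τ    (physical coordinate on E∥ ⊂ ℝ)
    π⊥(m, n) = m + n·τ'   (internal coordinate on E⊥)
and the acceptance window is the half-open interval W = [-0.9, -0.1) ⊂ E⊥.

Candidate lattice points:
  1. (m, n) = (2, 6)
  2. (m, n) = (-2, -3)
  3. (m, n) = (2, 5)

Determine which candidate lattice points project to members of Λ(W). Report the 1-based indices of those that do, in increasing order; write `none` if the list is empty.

Compute τ' = (2−√8)/2 = -0.414214, so π⊥(m,n) = m -0.414214·n.
candidate 1: (m,n)=(2,6) → π∥ = 2+6·τ ≈ 16.485281, π⊥ = 2+6·τ' ≈ -0.485281 ∈ [-0.9, -0.1) ⇒ IN Λ
candidate 2: (m,n)=(-2,-3) → π∥ = -2-3·τ ≈ -9.242641, π⊥ = -2-3·τ' ≈ -0.757359 ∈ [-0.9, -0.1) ⇒ IN Λ
candidate 3: (m,n)=(2,5) → π∥ = 2+5·τ ≈ 14.071068, π⊥ = 2+5·τ' ≈ -0.071068 ∉ [-0.9, -0.1) ⇒ out

1, 2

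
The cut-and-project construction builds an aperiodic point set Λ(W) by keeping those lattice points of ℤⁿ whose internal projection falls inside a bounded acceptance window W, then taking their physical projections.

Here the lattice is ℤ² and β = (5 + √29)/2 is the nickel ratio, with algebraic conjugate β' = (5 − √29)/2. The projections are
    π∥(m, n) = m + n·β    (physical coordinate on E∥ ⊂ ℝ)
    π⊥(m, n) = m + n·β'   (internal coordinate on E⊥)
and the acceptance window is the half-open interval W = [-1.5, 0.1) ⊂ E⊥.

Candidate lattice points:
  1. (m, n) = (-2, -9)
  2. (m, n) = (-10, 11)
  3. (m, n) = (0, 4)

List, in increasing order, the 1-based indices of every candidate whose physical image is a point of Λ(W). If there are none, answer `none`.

Compute β' = (5−√29)/2 = -0.192582, so π⊥(m,n) = m -0.192582·n.
candidate 1: (m,n)=(-2,-9) → π∥ = -2-9·β ≈ -48.733242, π⊥ = -2-9·β' ≈ -0.266758 ∈ [-1.5, 0.1) ⇒ IN Λ
candidate 2: (m,n)=(-10,11) → π∥ = -10+11·β ≈ 47.118406, π⊥ = -10+11·β' ≈ -12.118406 ∉ [-1.5, 0.1) ⇒ out
candidate 3: (m,n)=(0,4) → π∥ = 0+4·β ≈ 20.770330, π⊥ = 0+4·β' ≈ -0.770330 ∈ [-1.5, 0.1) ⇒ IN Λ

1, 3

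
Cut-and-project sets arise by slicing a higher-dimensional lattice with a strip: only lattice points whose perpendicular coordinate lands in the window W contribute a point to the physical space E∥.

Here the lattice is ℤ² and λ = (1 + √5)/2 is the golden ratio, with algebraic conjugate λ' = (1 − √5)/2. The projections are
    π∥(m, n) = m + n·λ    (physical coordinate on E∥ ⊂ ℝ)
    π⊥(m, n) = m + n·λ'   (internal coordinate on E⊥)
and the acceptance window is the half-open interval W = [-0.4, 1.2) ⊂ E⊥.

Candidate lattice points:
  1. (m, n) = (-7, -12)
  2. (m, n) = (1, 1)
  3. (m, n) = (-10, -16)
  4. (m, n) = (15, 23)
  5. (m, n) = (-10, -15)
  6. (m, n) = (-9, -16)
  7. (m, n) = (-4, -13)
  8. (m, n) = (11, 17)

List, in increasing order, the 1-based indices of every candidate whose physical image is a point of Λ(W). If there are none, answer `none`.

1, 2, 3, 4, 6, 8

Numerically λ ≈ 1.618034 and λ' = −1/λ ≈ -0.618034.
[1] lift (-7,-12): star map gives 0.416408; window check -0.4 ≤ 0.416408 < 1.2 is true → IN Λ
[2] lift (1,1): star map gives 0.381966; window check -0.4 ≤ 0.381966 < 1.2 is true → IN Λ
[3] lift (-10,-16): star map gives -0.111456; window check -0.4 ≤ -0.111456 < 1.2 is true → IN Λ
[4] lift (15,23): star map gives 0.785218; window check -0.4 ≤ 0.785218 < 1.2 is true → IN Λ
[5] lift (-10,-15): star map gives -0.729490; window check -0.4 ≤ -0.729490 < 1.2 is false → out
[6] lift (-9,-16): star map gives 0.888544; window check -0.4 ≤ 0.888544 < 1.2 is true → IN Λ
[7] lift (-4,-13): star map gives 4.034442; window check -0.4 ≤ 4.034442 < 1.2 is false → out
[8] lift (11,17): star map gives 0.493422; window check -0.4 ≤ 0.493422 < 1.2 is true → IN Λ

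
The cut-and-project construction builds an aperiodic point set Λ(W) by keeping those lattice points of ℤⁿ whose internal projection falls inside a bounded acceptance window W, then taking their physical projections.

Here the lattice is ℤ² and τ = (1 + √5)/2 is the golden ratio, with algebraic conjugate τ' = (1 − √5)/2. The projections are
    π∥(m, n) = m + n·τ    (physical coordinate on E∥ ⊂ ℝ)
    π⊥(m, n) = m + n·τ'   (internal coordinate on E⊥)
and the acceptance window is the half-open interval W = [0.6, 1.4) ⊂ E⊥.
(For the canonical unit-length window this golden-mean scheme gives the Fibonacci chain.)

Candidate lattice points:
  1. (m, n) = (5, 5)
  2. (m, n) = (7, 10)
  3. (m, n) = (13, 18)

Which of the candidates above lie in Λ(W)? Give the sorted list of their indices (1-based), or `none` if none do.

2

Numerically τ ≈ 1.6180 and τ' = −1/τ ≈ -0.6180.
#1 (5,5): internal coord 5 + (5)·τ' = +1.9098; +1.9098 ∉ [0.6, 1.4) → out
#2 (7,10): internal coord 7 + (10)·τ' = +0.8197; +0.8197 ∈ [0.6, 1.4) → IN Λ
#3 (13,18): internal coord 13 + (18)·τ' = +1.8754; +1.8754 ∉ [0.6, 1.4) → out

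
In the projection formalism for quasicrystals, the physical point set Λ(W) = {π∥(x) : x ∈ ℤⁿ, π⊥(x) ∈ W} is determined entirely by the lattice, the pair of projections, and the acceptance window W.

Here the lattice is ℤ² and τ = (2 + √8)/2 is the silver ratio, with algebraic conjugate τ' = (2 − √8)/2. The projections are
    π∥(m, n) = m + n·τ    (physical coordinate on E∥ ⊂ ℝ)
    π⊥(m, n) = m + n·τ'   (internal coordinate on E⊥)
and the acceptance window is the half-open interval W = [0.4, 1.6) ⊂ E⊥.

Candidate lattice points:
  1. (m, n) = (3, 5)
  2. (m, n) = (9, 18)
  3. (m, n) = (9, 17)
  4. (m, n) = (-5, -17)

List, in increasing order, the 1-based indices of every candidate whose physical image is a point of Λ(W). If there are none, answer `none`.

τ' = (2−√8)/2 ≈ -0.4142.
[1] lift (3,5): star map gives 0.9289; window check 0.4 ≤ 0.9289 < 1.6 is true → IN Λ
[2] lift (9,18): star map gives 1.5442; window check 0.4 ≤ 1.5442 < 1.6 is true → IN Λ
[3] lift (9,17): star map gives 1.9584; window check 0.4 ≤ 1.9584 < 1.6 is false → out
[4] lift (-5,-17): star map gives 2.0416; window check 0.4 ≤ 2.0416 < 1.6 is false → out

1, 2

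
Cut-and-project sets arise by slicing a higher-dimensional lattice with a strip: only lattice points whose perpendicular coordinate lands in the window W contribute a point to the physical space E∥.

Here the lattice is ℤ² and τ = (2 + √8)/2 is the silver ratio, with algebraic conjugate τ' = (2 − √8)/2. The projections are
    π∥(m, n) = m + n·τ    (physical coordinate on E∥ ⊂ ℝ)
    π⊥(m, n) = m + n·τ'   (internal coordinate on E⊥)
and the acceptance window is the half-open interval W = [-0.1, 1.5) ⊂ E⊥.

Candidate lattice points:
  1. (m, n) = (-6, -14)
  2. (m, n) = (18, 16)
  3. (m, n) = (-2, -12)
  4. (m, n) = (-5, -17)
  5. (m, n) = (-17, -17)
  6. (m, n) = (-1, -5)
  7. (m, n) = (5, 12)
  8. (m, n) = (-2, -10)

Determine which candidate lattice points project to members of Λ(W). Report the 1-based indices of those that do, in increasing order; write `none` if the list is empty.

6, 7

τ' = (2−√8)/2 ≈ -0.41421.
#1 (-6,-14): internal coord -6 + (-14)·τ' = -0.20101; -0.20101 ∉ [-0.1, 1.5) → out
#2 (18,16): internal coord 18 + (16)·τ' = +11.37258; +11.37258 ∉ [-0.1, 1.5) → out
#3 (-2,-12): internal coord -2 + (-12)·τ' = +2.97056; +2.97056 ∉ [-0.1, 1.5) → out
#4 (-5,-17): internal coord -5 + (-17)·τ' = +2.04163; +2.04163 ∉ [-0.1, 1.5) → out
#5 (-17,-17): internal coord -17 + (-17)·τ' = -9.95837; -9.95837 ∉ [-0.1, 1.5) → out
#6 (-1,-5): internal coord -1 + (-5)·τ' = +1.07107; +1.07107 ∈ [-0.1, 1.5) → IN Λ
#7 (5,12): internal coord 5 + (12)·τ' = +0.02944; +0.02944 ∈ [-0.1, 1.5) → IN Λ
#8 (-2,-10): internal coord -2 + (-10)·τ' = +2.14214; +2.14214 ∉ [-0.1, 1.5) → out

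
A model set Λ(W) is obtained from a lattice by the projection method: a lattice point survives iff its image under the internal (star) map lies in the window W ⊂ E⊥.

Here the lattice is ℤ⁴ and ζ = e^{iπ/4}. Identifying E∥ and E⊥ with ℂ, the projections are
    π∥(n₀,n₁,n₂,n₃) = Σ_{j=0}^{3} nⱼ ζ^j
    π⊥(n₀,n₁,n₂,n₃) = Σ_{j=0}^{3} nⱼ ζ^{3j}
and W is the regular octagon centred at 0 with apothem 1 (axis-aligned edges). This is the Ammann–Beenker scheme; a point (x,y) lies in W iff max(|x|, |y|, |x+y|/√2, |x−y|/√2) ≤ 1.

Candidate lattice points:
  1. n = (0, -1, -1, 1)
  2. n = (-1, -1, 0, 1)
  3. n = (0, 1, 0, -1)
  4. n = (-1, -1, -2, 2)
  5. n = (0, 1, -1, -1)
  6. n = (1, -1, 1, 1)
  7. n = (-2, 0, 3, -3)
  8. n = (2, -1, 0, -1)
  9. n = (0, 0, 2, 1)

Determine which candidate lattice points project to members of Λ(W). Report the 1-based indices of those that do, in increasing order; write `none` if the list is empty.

2

Internal map: ζ^{3j} for j=0..3 gives (1,0), (−√2/2,√2/2), (0,−1), (√2/2,√2/2).
candidate 1: n = (0, -1, -1, 1) → π⊥ ≈ (+1.4142, +1.0000); max(|x|,|y|,|x±y|/√2) = 1.7071 > 1 ⇒ ∉ W
candidate 2: n = (-1, -1, 0, 1) → π⊥ ≈ (+0.4142, +0.0000); max(|x|,|y|,|x±y|/√2) = 0.4142 ≤ 1 ⇒ ∈ W
candidate 3: n = (0, 1, 0, -1) → π⊥ ≈ (-1.4142, +0.0000); max(|x|,|y|,|x±y|/√2) = 1.4142 > 1 ⇒ ∉ W
candidate 4: n = (-1, -1, -2, 2) → π⊥ ≈ (+1.1213, +2.7071); max(|x|,|y|,|x±y|/√2) = 2.7071 > 1 ⇒ ∉ W
candidate 5: n = (0, 1, -1, -1) → π⊥ ≈ (-1.4142, +1.0000); max(|x|,|y|,|x±y|/√2) = 1.7071 > 1 ⇒ ∉ W
candidate 6: n = (1, -1, 1, 1) → π⊥ ≈ (+2.4142, -1.0000); max(|x|,|y|,|x±y|/√2) = 2.4142 > 1 ⇒ ∉ W
candidate 7: n = (-2, 0, 3, -3) → π⊥ ≈ (-4.1213, -5.1213); max(|x|,|y|,|x±y|/√2) = 6.5355 > 1 ⇒ ∉ W
candidate 8: n = (2, -1, 0, -1) → π⊥ ≈ (+2.0000, -1.4142); max(|x|,|y|,|x±y|/√2) = 2.4142 > 1 ⇒ ∉ W
candidate 9: n = (0, 0, 2, 1) → π⊥ ≈ (+0.7071, -1.2929); max(|x|,|y|,|x±y|/√2) = 1.4142 > 1 ⇒ ∉ W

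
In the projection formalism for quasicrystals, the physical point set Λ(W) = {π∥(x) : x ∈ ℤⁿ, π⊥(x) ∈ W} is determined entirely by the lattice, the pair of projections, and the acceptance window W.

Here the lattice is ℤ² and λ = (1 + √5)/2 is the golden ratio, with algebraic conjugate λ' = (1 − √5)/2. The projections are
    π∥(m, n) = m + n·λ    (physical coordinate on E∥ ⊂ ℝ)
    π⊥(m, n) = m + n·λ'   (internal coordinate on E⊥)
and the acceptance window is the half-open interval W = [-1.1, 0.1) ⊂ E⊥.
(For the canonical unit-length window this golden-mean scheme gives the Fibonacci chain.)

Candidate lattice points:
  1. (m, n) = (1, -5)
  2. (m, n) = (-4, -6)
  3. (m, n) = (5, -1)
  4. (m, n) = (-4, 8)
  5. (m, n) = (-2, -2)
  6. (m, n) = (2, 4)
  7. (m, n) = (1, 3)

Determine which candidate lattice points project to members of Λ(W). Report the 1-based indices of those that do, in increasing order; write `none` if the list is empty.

2, 5, 6, 7

λ' = (1−√5)/2 ≈ -0.61803.
#1 (1,-5): internal coord 1 + (-5)·λ' = +4.09017; +4.09017 ∉ [-1.1, 0.1) → out
#2 (-4,-6): internal coord -4 + (-6)·λ' = -0.29180; -0.29180 ∈ [-1.1, 0.1) → IN Λ
#3 (5,-1): internal coord 5 + (-1)·λ' = +5.61803; +5.61803 ∉ [-1.1, 0.1) → out
#4 (-4,8): internal coord -4 + (8)·λ' = -8.94427; -8.94427 ∉ [-1.1, 0.1) → out
#5 (-2,-2): internal coord -2 + (-2)·λ' = -0.76393; -0.76393 ∈ [-1.1, 0.1) → IN Λ
#6 (2,4): internal coord 2 + (4)·λ' = -0.47214; -0.47214 ∈ [-1.1, 0.1) → IN Λ
#7 (1,3): internal coord 1 + (3)·λ' = -0.85410; -0.85410 ∈ [-1.1, 0.1) → IN Λ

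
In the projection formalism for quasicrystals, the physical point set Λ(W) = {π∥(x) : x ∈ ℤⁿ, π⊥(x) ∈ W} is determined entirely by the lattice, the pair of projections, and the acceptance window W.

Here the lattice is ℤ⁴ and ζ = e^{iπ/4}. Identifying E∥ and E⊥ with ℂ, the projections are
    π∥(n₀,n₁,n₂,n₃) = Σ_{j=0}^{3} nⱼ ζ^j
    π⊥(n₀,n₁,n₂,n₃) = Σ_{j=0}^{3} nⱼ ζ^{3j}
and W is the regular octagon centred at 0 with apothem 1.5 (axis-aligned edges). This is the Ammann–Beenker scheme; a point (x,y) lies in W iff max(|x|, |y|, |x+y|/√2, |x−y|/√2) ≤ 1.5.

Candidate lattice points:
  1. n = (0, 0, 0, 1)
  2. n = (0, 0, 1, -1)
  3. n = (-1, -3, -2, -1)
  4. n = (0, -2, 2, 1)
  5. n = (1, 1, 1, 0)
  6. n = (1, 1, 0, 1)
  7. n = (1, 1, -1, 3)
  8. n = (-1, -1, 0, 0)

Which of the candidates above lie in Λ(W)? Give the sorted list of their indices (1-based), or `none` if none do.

1, 3, 5, 8

π⊥(n) = n₀ + n₁ζ³ + n₂ζ⁶ + n₃ζ⁹ where ζ = e^{iπ/4}.
candidate 1: n = (0, 0, 0, 1) → π⊥ ≈ (+0.707107, +0.707107); max(|x|,|y|,|x±y|/√2) = 1.000000 ≤ 1.5 ⇒ ∈ W
candidate 2: n = (0, 0, 1, -1) → π⊥ ≈ (-0.707107, -1.707107); max(|x|,|y|,|x±y|/√2) = 1.707107 > 1.5 ⇒ ∉ W
candidate 3: n = (-1, -3, -2, -1) → π⊥ ≈ (+0.414214, -0.828427); max(|x|,|y|,|x±y|/√2) = 0.878680 ≤ 1.5 ⇒ ∈ W
candidate 4: n = (0, -2, 2, 1) → π⊥ ≈ (+2.121320, -2.707107); max(|x|,|y|,|x±y|/√2) = 3.414214 > 1.5 ⇒ ∉ W
candidate 5: n = (1, 1, 1, 0) → π⊥ ≈ (+0.292893, -0.292893); max(|x|,|y|,|x±y|/√2) = 0.414214 ≤ 1.5 ⇒ ∈ W
candidate 6: n = (1, 1, 0, 1) → π⊥ ≈ (+1.000000, +1.414214); max(|x|,|y|,|x±y|/√2) = 1.707107 > 1.5 ⇒ ∉ W
candidate 7: n = (1, 1, -1, 3) → π⊥ ≈ (+2.414214, +3.828427); max(|x|,|y|,|x±y|/√2) = 4.414214 > 1.5 ⇒ ∉ W
candidate 8: n = (-1, -1, 0, 0) → π⊥ ≈ (-0.292893, -0.707107); max(|x|,|y|,|x±y|/√2) = 0.707107 ≤ 1.5 ⇒ ∈ W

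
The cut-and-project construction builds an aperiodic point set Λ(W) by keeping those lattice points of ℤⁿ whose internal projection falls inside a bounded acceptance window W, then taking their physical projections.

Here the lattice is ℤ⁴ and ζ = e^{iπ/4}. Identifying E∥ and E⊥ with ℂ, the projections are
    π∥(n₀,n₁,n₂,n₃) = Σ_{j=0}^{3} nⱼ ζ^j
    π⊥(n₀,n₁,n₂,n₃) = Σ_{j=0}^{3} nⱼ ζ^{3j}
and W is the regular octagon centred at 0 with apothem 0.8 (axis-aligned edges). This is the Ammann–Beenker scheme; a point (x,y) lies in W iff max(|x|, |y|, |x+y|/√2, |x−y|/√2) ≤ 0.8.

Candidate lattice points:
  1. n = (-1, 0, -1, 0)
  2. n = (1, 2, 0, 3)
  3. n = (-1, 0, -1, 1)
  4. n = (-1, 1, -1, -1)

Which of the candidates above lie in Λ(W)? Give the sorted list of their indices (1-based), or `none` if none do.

none

With ζ = e^{iπ/4} the internal vectors are ζ^0,ζ^3,ζ^6,ζ^9.
candidate 1: n = (-1, 0, -1, 0) → π⊥ ≈ (-1.000000, +1.000000); max(|x|,|y|,|x±y|/√2) = 1.414214 > 0.8 ⇒ ∉ W
candidate 2: n = (1, 2, 0, 3) → π⊥ ≈ (+1.707107, +3.535534); max(|x|,|y|,|x±y|/√2) = 3.707107 > 0.8 ⇒ ∉ W
candidate 3: n = (-1, 0, -1, 1) → π⊥ ≈ (-0.292893, +1.707107); max(|x|,|y|,|x±y|/√2) = 1.707107 > 0.8 ⇒ ∉ W
candidate 4: n = (-1, 1, -1, -1) → π⊥ ≈ (-2.414214, +1.000000); max(|x|,|y|,|x±y|/√2) = 2.414214 > 0.8 ⇒ ∉ W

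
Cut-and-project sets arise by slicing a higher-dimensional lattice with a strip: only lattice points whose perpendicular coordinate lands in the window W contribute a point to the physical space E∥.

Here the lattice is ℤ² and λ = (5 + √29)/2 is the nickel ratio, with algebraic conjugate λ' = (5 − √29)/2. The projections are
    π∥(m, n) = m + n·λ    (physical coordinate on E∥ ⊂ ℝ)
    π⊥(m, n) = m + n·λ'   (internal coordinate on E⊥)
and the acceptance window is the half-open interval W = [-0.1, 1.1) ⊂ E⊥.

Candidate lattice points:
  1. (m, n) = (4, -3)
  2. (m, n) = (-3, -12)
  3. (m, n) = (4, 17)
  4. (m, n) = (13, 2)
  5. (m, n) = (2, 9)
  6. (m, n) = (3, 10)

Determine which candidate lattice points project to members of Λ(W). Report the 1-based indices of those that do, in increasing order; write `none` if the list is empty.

3, 5, 6

Compute λ' = (5−√29)/2 = -0.192582, so π⊥(m,n) = m -0.192582·n.
candidate 1: (m,n)=(4,-3) → π∥ = 4-3·λ ≈ -11.577747, π⊥ = 4-3·λ' ≈ 4.577747 ∉ [-0.1, 1.1) ⇒ out
candidate 2: (m,n)=(-3,-12) → π∥ = -3-12·λ ≈ -65.310989, π⊥ = -3-12·λ' ≈ -0.689011 ∉ [-0.1, 1.1) ⇒ out
candidate 3: (m,n)=(4,17) → π∥ = 4+17·λ ≈ 92.273901, π⊥ = 4+17·λ' ≈ 0.726099 ∈ [-0.1, 1.1) ⇒ IN Λ
candidate 4: (m,n)=(13,2) → π∥ = 13+2·λ ≈ 23.385165, π⊥ = 13+2·λ' ≈ 12.614835 ∉ [-0.1, 1.1) ⇒ out
candidate 5: (m,n)=(2,9) → π∥ = 2+9·λ ≈ 48.733242, π⊥ = 2+9·λ' ≈ 0.266758 ∈ [-0.1, 1.1) ⇒ IN Λ
candidate 6: (m,n)=(3,10) → π∥ = 3+10·λ ≈ 54.925824, π⊥ = 3+10·λ' ≈ 1.074176 ∈ [-0.1, 1.1) ⇒ IN Λ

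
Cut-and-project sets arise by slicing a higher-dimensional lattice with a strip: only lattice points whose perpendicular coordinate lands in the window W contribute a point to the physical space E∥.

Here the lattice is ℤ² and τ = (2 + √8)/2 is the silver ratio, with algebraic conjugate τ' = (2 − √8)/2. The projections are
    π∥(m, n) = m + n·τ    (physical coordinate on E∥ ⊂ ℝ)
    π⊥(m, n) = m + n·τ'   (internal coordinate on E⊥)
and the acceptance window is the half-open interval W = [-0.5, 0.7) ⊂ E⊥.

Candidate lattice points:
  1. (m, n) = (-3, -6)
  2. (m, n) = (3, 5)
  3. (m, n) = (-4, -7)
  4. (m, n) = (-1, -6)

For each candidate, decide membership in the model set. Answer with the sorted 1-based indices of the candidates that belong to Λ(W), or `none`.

none

Compute τ' = (2−√8)/2 = -0.41421, so π⊥(m,n) = m -0.41421·n.
candidate 1: (m,n)=(-3,-6) → π∥ = -3-6·τ ≈ -17.48528, π⊥ = -3-6·τ' ≈ -0.51472 ∉ [-0.5, 0.7) ⇒ out
candidate 2: (m,n)=(3,5) → π∥ = 3+5·τ ≈ 15.07107, π⊥ = 3+5·τ' ≈ 0.92893 ∉ [-0.5, 0.7) ⇒ out
candidate 3: (m,n)=(-4,-7) → π∥ = -4-7·τ ≈ -20.89949, π⊥ = -4-7·τ' ≈ -1.10051 ∉ [-0.5, 0.7) ⇒ out
candidate 4: (m,n)=(-1,-6) → π∥ = -1-6·τ ≈ -15.48528, π⊥ = -1-6·τ' ≈ 1.48528 ∉ [-0.5, 0.7) ⇒ out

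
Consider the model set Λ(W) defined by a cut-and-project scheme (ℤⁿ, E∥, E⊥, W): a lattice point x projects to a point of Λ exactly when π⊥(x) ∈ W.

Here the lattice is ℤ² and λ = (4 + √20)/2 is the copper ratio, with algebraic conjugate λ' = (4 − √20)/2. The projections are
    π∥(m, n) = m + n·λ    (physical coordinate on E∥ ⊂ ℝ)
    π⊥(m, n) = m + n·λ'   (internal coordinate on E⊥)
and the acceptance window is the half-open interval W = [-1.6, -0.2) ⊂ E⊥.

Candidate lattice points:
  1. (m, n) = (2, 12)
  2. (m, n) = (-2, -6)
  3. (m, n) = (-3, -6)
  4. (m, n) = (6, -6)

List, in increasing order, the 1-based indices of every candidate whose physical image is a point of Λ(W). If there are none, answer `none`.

Compute λ' = (4−√20)/2 = -0.23607, so π⊥(m,n) = m -0.23607·n.
candidate 1: (m,n)=(2,12) → π∥ = 2+12·λ ≈ 52.83282, π⊥ = 2+12·λ' ≈ -0.83282 ∈ [-1.6, -0.2) ⇒ IN Λ
candidate 2: (m,n)=(-2,-6) → π∥ = -2-6·λ ≈ -27.41641, π⊥ = -2-6·λ' ≈ -0.58359 ∈ [-1.6, -0.2) ⇒ IN Λ
candidate 3: (m,n)=(-3,-6) → π∥ = -3-6·λ ≈ -28.41641, π⊥ = -3-6·λ' ≈ -1.58359 ∈ [-1.6, -0.2) ⇒ IN Λ
candidate 4: (m,n)=(6,-6) → π∥ = 6-6·λ ≈ -19.41641, π⊥ = 6-6·λ' ≈ 7.41641 ∉ [-1.6, -0.2) ⇒ out

1, 2, 3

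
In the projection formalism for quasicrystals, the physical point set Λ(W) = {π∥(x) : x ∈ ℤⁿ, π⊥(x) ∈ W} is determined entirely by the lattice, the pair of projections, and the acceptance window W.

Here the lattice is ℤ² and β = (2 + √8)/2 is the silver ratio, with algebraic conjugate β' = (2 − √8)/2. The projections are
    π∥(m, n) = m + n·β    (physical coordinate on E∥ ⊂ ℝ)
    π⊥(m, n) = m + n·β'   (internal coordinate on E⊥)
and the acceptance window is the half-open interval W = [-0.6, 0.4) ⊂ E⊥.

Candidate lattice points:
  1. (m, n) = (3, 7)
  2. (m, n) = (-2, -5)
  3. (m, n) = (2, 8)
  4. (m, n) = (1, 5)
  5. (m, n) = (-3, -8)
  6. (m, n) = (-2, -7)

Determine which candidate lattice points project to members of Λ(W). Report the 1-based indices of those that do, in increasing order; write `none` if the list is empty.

1, 2, 5

β' = (2−√8)/2 ≈ -0.414214.
[1] lift (3,7): star map gives 0.100505; window check -0.6 ≤ 0.100505 < 0.4 is true → IN Λ
[2] lift (-2,-5): star map gives 0.071068; window check -0.6 ≤ 0.071068 < 0.4 is true → IN Λ
[3] lift (2,8): star map gives -1.313708; window check -0.6 ≤ -1.313708 < 0.4 is false → out
[4] lift (1,5): star map gives -1.071068; window check -0.6 ≤ -1.071068 < 0.4 is false → out
[5] lift (-3,-8): star map gives 0.313708; window check -0.6 ≤ 0.313708 < 0.4 is true → IN Λ
[6] lift (-2,-7): star map gives 0.899495; window check -0.6 ≤ 0.899495 < 0.4 is false → out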